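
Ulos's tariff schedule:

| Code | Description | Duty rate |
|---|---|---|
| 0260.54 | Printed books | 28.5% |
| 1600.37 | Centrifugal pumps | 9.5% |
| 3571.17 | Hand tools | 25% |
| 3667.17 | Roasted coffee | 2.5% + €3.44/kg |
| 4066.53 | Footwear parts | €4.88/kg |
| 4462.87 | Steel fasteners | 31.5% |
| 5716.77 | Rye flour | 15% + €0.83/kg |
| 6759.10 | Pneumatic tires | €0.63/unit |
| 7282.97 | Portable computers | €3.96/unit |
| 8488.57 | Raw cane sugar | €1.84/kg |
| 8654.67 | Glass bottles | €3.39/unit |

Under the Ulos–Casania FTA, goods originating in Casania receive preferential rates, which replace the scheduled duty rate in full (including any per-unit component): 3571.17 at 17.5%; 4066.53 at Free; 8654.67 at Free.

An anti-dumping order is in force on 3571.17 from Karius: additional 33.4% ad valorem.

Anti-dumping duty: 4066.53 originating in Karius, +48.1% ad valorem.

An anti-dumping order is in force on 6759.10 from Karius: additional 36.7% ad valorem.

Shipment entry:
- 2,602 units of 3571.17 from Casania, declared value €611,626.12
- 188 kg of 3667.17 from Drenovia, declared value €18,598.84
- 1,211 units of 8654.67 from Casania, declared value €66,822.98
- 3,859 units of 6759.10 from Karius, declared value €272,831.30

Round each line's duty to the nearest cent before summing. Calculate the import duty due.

Line 1 (3571.17, Casania, 2,602 units, €611,626.12):
Base rate for 3571.17 is 25%.
Origin Casania qualifies under the Ulos–Casania agreement and 3571.17 is covered: preferential rate 17.5% applies instead.
The additional-duty order on 3571.17 targets Karius, not Casania; it does not apply.
Duty = €611,626.12 × 17.5% = €107,034.57.
Line 2 (3667.17, Drenovia, 188 kg, €18,598.84):
Base rate for 3667.17 is 2.5% + €3.44/kg.
Duty = €18,598.84 × 2.5% + 188 × €3.44 = €1,111.69.
Line 3 (8654.67, Casania, 1,211 units, €66,822.98):
Base rate for 8654.67 is €3.39/unit.
Origin Casania qualifies under the Ulos–Casania agreement and 8654.67 is covered: preferential rate Free applies instead.
Duty = €66,822.98 × 0% = €0.00.
Line 4 (6759.10, Karius, 3,859 units, €272,831.30):
Base rate for 6759.10 is €0.63/unit.
Additional duty on 6759.10 from Karius: +36.7% ad valorem. Applied ad valorem rate = 36.7%.
Duty = €272,831.30 × 36.7% + 3,859 × €0.63 = €102,560.26.
Total = €107,034.57 + €1,111.69 + €0.00 + €102,560.26 = €210,706.52.

€210,706.52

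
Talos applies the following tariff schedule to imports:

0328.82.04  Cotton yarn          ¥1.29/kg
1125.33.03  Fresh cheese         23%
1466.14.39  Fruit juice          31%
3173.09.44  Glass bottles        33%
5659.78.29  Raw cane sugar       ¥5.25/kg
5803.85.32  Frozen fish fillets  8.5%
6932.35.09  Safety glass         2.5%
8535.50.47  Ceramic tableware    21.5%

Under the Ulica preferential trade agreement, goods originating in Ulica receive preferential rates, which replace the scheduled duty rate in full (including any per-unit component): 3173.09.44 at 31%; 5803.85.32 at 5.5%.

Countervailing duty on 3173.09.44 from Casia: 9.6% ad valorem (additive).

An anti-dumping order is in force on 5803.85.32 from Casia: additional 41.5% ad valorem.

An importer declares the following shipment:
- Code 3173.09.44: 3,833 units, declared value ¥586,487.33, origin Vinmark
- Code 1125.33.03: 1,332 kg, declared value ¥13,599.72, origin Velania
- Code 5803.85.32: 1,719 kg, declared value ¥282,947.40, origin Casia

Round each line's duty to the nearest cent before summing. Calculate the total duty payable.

Line 1 (3173.09.44, Vinmark, 3,833 units, ¥586,487.33):
Base rate for 3173.09.44 is 33%.
3173.09.44 has an FTA preferential rate, but origin Vinmark is not Ulica; base rate stands.
The additional-duty order on 3173.09.44 targets Casia, not Vinmark; it does not apply.
Duty = ¥586,487.33 × 33% = ¥193,540.82.
Line 2 (1125.33.03, Velania, 1,332 kg, ¥13,599.72):
Base rate for 1125.33.03 is 23%.
Duty = ¥13,599.72 × 23% = ¥3,127.94.
Line 3 (5803.85.32, Casia, 1,719 kg, ¥282,947.40):
Base rate for 5803.85.32 is 8.5%.
5803.85.32 has an FTA preferential rate, but origin Casia is not Ulica; base rate stands.
Additional duty on 5803.85.32 from Casia: +41.5%. Applied ad valorem rate: 8.5% + 41.5% = 50%.
Duty = ¥282,947.40 × 50% = ¥141,473.70.
Total = ¥193,540.82 + ¥3,127.94 + ¥141,473.70 = ¥338,142.46.

¥338,142.46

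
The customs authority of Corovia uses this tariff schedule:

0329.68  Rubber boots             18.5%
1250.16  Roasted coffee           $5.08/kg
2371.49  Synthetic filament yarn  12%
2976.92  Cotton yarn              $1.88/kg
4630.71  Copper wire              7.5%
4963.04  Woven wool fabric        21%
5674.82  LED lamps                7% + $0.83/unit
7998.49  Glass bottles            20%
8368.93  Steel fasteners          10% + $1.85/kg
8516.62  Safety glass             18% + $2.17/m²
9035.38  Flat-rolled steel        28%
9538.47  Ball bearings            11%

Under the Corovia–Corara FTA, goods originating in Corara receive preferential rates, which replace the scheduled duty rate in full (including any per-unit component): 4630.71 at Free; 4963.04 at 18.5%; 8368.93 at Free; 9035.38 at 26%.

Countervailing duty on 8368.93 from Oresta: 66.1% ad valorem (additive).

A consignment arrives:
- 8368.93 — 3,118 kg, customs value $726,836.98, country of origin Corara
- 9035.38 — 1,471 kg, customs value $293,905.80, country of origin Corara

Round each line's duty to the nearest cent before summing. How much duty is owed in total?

$76,415.51

Line 1 (8368.93, Corara, 3,118 kg, $726,836.98):
Base rate for 8368.93 is 10% + $1.85/kg.
Origin Corara qualifies under the Corovia–Corara agreement and 8368.93 is covered: preferential rate Free applies instead.
The additional-duty order on 8368.93 targets Oresta, not Corara; it does not apply.
Duty = $726,836.98 × 0% = $0.00.
Line 2 (9035.38, Corara, 1,471 kg, $293,905.80):
Base rate for 9035.38 is 28%.
Origin Corara qualifies under the Corovia–Corara agreement and 9035.38 is covered: preferential rate 26% applies instead.
Duty = $293,905.80 × 26% = $76,415.51.
Total = $0.00 + $76,415.51 = $76,415.51.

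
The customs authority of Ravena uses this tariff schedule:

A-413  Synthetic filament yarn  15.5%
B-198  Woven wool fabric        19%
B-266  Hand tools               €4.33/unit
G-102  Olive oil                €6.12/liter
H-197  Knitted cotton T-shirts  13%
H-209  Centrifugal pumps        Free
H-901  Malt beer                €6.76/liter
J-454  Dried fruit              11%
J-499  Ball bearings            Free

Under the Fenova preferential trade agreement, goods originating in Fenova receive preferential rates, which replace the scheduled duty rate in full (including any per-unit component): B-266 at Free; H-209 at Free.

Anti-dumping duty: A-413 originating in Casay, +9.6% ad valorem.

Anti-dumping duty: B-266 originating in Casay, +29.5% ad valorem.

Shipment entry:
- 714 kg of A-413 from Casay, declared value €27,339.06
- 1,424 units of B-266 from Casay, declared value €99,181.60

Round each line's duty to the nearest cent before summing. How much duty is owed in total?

€42,286.59

Line 1 (A-413, Casay, 714 kg, €27,339.06):
Base rate for A-413 is 15.5%.
Additional duty on A-413 from Casay: +9.6%. Applied ad valorem rate: 15.5% + 9.6% = 25.1%.
Duty = €27,339.06 × 25.1% = €6,862.10.
Line 2 (B-266, Casay, 1,424 units, €99,181.60):
Base rate for B-266 is €4.33/unit.
B-266 has an FTA preferential rate, but origin Casay is not Fenova; base rate stands.
Additional duty on B-266 from Casay: +29.5% ad valorem. Applied ad valorem rate = 29.5%.
Duty = €99,181.60 × 29.5% + 1,424 × €4.33 = €35,424.49.
Total = €6,862.10 + €35,424.49 = €42,286.59.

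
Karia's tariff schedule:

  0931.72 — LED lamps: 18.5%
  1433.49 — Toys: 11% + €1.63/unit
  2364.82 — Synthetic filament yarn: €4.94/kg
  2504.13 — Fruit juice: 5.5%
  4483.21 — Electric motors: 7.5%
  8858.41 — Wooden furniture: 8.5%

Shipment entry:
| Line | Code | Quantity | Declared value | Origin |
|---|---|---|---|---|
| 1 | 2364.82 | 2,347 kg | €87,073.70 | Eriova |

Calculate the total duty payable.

Line 1 (2364.82, Eriova, 2,347 kg, €87,073.70):
Base rate for 2364.82 is €4.94/kg.
Duty = 2,347 × €4.94 = €11,594.18.

€11,594.18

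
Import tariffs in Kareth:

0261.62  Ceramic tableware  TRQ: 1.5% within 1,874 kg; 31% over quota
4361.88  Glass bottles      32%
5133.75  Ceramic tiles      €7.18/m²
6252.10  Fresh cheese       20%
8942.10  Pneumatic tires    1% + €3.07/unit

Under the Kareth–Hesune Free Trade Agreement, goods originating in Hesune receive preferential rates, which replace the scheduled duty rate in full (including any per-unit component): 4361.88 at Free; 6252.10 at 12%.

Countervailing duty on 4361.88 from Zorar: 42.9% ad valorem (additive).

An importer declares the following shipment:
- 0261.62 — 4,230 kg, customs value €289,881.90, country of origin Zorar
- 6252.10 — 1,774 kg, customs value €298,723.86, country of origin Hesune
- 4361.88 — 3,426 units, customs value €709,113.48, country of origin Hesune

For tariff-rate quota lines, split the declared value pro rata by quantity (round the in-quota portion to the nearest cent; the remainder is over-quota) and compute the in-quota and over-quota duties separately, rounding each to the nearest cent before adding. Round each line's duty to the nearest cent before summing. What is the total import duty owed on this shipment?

€87,824.81

Line 1 (0261.62, Zorar, 4,230 kg, €289,881.90):
Code 0261.62 is under a tariff-rate quota (threshold 1,874 kg). In-quota: 1,874 kg at 1.5%; over-quota: 2,356 kg at 31%.
Pro-rata value split: in-quota = €289,881.90 × 1,874/4,230 = €128,425.22; over-quota = €289,881.90 − €128,425.22 = €161,456.68.
In-quota duty = €128,425.22 × 1.5% = €1,926.38. Over-quota duty = €161,456.68 × 31% = €50,051.57.
Line duty = €1,926.38 + €50,051.57 = €51,977.95.
Line 2 (6252.10, Hesune, 1,774 kg, €298,723.86):
Base rate for 6252.10 is 20%.
Origin Hesune qualifies under the Kareth–Hesune agreement and 6252.10 is covered: preferential rate 12% applies instead.
Duty = €298,723.86 × 12% = €35,846.86.
Line 3 (4361.88, Hesune, 3,426 units, €709,113.48):
Base rate for 4361.88 is 32%.
Origin Hesune qualifies under the Kareth–Hesune agreement and 4361.88 is covered: preferential rate Free applies instead.
The additional-duty order on 4361.88 targets Zorar, not Hesune; it does not apply.
Duty = €709,113.48 × 0% = €0.00.
Total = €51,977.95 + €35,846.86 + €0.00 = €87,824.81.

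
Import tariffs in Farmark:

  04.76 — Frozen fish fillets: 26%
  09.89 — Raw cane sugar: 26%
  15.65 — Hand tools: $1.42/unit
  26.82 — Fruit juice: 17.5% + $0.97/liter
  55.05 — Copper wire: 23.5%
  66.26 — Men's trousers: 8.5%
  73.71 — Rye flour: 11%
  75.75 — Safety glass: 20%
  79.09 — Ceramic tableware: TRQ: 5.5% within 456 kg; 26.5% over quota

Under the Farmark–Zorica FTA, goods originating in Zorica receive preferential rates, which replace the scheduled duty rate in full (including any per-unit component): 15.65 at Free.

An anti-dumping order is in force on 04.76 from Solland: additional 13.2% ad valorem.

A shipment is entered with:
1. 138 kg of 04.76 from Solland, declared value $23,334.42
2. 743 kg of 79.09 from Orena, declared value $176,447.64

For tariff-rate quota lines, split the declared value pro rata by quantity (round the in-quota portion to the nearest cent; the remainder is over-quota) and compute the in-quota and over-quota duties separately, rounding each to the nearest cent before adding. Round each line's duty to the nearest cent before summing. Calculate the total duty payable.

Line 1 (04.76, Solland, 138 kg, $23,334.42):
Base rate for 04.76 is 26%.
Additional duty on 04.76 from Solland: +13.2%. Applied ad valorem rate: 26% + 13.2% = 39.2%.
Duty = $23,334.42 × 39.2% = $9,147.09.
Line 2 (79.09, Orena, 743 kg, $176,447.64):
Code 79.09 is under a tariff-rate quota (threshold 456 kg). In-quota: 456 kg at 5.5%; over-quota: 287 kg at 26.5%.
Pro-rata value split: in-quota = $176,447.64 × 456/743 = $108,290.88; over-quota = $176,447.64 − $108,290.88 = $68,156.76.
In-quota duty = $108,290.88 × 5.5% = $5,956.00. Over-quota duty = $68,156.76 × 26.5% = $18,061.54.
Line duty = $5,956.00 + $18,061.54 = $24,017.54.
Total = $9,147.09 + $24,017.54 = $33,164.63.

$33,164.63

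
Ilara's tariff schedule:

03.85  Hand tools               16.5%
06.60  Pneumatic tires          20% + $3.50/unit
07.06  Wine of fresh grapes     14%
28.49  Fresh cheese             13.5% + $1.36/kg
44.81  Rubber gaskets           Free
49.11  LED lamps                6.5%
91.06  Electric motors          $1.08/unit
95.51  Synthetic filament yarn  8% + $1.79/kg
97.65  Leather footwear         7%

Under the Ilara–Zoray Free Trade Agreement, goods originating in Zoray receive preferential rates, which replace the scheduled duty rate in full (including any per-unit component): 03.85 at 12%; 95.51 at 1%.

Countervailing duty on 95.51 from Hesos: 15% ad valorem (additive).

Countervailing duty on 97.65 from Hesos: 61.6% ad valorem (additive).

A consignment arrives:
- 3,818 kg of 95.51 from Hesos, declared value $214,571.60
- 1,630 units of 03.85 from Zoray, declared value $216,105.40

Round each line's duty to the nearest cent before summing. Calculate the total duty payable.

$82,118.34

Line 1 (95.51, Hesos, 3,818 kg, $214,571.60):
Base rate for 95.51 is 8% + $1.79/kg.
95.51 has an FTA preferential rate, but origin Hesos is not Zoray; base rate stands.
Additional duty on 95.51 from Hesos: +15%. Applied ad valorem rate: 8% + 15% = 23%.
Duty = $214,571.60 × 23% + 3,818 × $1.79 = $56,185.69.
Line 2 (03.85, Zoray, 1,630 units, $216,105.40):
Base rate for 03.85 is 16.5%.
Origin Zoray qualifies under the Ilara–Zoray agreement and 03.85 is covered: preferential rate 12% applies instead.
Duty = $216,105.40 × 12% = $25,932.65.
Total = $56,185.69 + $25,932.65 = $82,118.34.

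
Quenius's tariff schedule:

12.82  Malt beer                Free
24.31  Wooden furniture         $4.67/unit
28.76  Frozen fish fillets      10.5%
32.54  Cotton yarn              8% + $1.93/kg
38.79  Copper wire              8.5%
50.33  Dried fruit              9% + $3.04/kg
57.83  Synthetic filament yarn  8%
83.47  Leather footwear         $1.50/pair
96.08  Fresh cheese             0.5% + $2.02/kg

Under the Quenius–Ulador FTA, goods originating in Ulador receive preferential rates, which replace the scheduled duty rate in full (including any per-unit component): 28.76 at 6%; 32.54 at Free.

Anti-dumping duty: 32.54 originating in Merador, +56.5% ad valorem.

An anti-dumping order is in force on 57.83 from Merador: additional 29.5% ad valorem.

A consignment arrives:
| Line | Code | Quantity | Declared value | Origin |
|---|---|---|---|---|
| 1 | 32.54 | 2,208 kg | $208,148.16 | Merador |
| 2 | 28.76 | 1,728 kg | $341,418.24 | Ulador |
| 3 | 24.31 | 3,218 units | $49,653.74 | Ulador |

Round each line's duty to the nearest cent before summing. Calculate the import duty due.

$174,030.15

Line 1 (32.54, Merador, 2,208 kg, $208,148.16):
Base rate for 32.54 is 8% + $1.93/kg.
32.54 has an FTA preferential rate, but origin Merador is not Ulador; base rate stands.
Additional duty on 32.54 from Merador: +56.5%. Applied ad valorem rate: 8% + 56.5% = 64.5%.
Duty = $208,148.16 × 64.5% + 2,208 × $1.93 = $138,517.00.
Line 2 (28.76, Ulador, 1,728 kg, $341,418.24):
Base rate for 28.76 is 10.5%.
Origin Ulador qualifies under the Quenius–Ulador agreement and 28.76 is covered: preferential rate 6% applies instead.
Duty = $341,418.24 × 6% = $20,485.09.
Line 3 (24.31, Ulador, 3,218 units, $49,653.74):
Base rate for 24.31 is $4.67/unit.
Origin Ulador is the FTA partner but 24.31 is not on the preference list; base rate stands.
Duty = 3,218 × $4.67 = $15,028.06.
Total = $138,517.00 + $20,485.09 + $15,028.06 = $174,030.15.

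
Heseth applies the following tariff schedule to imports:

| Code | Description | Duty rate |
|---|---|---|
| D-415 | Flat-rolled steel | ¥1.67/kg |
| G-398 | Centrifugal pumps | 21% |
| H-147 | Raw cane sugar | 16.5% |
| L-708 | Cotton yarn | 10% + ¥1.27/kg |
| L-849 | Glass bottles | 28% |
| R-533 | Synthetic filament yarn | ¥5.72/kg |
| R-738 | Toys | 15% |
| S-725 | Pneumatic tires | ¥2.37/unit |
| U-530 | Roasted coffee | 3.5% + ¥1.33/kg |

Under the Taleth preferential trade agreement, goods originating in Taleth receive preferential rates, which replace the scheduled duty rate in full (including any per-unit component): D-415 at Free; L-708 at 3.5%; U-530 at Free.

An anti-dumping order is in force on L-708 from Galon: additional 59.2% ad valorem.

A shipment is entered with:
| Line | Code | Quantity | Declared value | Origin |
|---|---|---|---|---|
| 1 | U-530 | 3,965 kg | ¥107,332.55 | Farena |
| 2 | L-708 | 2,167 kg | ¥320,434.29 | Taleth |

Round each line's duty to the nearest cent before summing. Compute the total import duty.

¥20,245.29

Line 1 (U-530, Farena, 3,965 kg, ¥107,332.55):
Base rate for U-530 is 3.5% + ¥1.33/kg.
U-530 has an FTA preferential rate, but origin Farena is not Taleth; base rate stands.
Duty = ¥107,332.55 × 3.5% + 3,965 × ¥1.33 = ¥9,030.09.
Line 2 (L-708, Taleth, 2,167 kg, ¥320,434.29):
Base rate for L-708 is 10% + ¥1.27/kg.
Origin Taleth qualifies under the Heseth–Taleth agreement and L-708 is covered: preferential rate 3.5% applies instead.
The additional-duty order on L-708 targets Galon, not Taleth; it does not apply.
Duty = ¥320,434.29 × 3.5% = ¥11,215.20.
Total = ¥9,030.09 + ¥11,215.20 = ¥20,245.29.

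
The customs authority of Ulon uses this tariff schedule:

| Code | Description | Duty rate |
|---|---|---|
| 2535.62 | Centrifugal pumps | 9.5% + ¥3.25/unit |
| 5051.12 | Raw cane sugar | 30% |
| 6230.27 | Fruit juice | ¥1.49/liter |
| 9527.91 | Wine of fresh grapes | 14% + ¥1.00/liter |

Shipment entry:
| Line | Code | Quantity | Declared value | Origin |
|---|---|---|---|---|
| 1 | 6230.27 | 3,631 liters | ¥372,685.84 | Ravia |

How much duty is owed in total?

Line 1 (6230.27, Ravia, 3,631 liters, ¥372,685.84):
Base rate for 6230.27 is ¥1.49/liter.
Duty = 3,631 × ¥1.49 = ¥5,410.19.

¥5,410.19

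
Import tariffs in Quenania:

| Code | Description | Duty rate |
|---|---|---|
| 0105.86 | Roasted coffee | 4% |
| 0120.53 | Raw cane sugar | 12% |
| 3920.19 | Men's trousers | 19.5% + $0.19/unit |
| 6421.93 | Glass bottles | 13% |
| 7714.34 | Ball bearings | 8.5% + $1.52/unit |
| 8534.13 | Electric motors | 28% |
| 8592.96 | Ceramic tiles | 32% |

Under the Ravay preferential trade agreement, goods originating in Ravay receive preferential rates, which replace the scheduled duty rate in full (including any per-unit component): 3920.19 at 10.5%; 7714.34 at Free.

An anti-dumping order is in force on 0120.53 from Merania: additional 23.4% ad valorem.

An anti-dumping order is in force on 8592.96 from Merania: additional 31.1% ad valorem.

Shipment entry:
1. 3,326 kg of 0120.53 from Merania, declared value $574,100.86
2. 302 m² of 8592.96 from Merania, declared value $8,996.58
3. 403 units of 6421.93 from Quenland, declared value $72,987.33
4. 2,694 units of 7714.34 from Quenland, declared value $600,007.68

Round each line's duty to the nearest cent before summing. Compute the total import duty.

Line 1 (0120.53, Merania, 3,326 kg, $574,100.86):
Base rate for 0120.53 is 12%.
Additional duty on 0120.53 from Merania: +23.4%. Applied ad valorem rate: 12% + 23.4% = 35.4%.
Duty = $574,100.86 × 35.4% = $203,231.70.
Line 2 (8592.96, Merania, 302 m², $8,996.58):
Base rate for 8592.96 is 32%.
Additional duty on 8592.96 from Merania: +31.1%. Applied ad valorem rate: 32% + 31.1% = 63.1%.
Duty = $8,996.58 × 63.1% = $5,676.84.
Line 3 (6421.93, Quenland, 403 units, $72,987.33):
Base rate for 6421.93 is 13%.
Duty = $72,987.33 × 13% = $9,488.35.
Line 4 (7714.34, Quenland, 2,694 units, $600,007.68):
Base rate for 7714.34 is 8.5% + $1.52/unit.
7714.34 has an FTA preferential rate, but origin Quenland is not Ravay; base rate stands.
Duty = $600,007.68 × 8.5% + 2,694 × $1.52 = $55,095.53.
Total = $203,231.70 + $5,676.84 + $9,488.35 + $55,095.53 = $273,492.42.

$273,492.42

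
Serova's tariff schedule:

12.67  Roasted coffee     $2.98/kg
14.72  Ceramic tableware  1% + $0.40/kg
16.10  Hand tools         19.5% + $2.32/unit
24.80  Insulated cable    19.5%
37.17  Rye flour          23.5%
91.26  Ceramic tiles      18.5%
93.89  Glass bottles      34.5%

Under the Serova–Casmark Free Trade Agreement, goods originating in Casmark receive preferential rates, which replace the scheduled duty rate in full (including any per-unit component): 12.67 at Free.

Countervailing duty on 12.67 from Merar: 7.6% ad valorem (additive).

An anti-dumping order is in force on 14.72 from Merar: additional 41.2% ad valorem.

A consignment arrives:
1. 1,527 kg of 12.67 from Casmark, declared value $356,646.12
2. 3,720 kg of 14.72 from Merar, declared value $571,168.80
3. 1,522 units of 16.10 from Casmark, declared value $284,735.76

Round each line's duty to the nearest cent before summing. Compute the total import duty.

Line 1 (12.67, Casmark, 1,527 kg, $356,646.12):
Base rate for 12.67 is $2.98/kg.
Origin Casmark qualifies under the Serova–Casmark agreement and 12.67 is covered: preferential rate Free applies instead.
The additional-duty order on 12.67 targets Merar, not Casmark; it does not apply.
Duty = $356,646.12 × 0% = $0.00.
Line 2 (14.72, Merar, 3,720 kg, $571,168.80):
Base rate for 14.72 is 1% + $0.40/kg.
Additional duty on 14.72 from Merar: +41.2%. Applied ad valorem rate: 1% + 41.2% = 42.2%.
Duty = $571,168.80 × 42.2% + 3,720 × $0.40 = $242,521.23.
Line 3 (16.10, Casmark, 1,522 units, $284,735.76):
Base rate for 16.10 is 19.5% + $2.32/unit.
Origin Casmark is the FTA partner but 16.10 is not on the preference list; base rate stands.
Duty = $284,735.76 × 19.5% + 1,522 × $2.32 = $59,054.51.
Total = $0.00 + $242,521.23 + $59,054.51 = $301,575.74.

$301,575.74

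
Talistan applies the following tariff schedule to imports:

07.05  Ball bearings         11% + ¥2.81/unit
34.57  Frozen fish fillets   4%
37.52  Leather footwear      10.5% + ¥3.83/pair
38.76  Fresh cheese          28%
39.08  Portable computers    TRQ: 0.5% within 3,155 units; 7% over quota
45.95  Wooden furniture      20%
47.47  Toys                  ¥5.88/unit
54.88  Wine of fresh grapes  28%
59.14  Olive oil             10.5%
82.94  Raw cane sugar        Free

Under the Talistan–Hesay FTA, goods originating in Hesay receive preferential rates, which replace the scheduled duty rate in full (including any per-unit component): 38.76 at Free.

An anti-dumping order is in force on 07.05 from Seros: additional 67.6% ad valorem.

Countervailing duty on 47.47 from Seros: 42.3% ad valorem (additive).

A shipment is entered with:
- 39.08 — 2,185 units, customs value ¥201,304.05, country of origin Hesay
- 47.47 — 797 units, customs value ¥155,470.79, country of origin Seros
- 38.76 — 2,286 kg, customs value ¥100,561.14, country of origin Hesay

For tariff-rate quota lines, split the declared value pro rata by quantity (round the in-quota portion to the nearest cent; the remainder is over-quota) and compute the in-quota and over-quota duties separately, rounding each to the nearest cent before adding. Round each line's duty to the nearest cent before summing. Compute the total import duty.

¥71,457.02

Line 1 (39.08, Hesay, 2,185 units, ¥201,304.05):
Code 39.08 is under a tariff-rate quota (threshold 3,155 units). Quantity 2,185 units is within the quota, so the in-quota rate 0.5% applies to the full value.
Duty = ¥201,304.05 × 0.5% = ¥1,006.52.
Line 2 (47.47, Seros, 797 units, ¥155,470.79):
Base rate for 47.47 is ¥5.88/unit.
Additional duty on 47.47 from Seros: +42.3% ad valorem. Applied ad valorem rate = 42.3%.
Duty = ¥155,470.79 × 42.3% + 797 × ¥5.88 = ¥70,450.50.
Line 3 (38.76, Hesay, 2,286 kg, ¥100,561.14):
Base rate for 38.76 is 28%.
Origin Hesay qualifies under the Talistan–Hesay agreement and 38.76 is covered: preferential rate Free applies instead.
Duty = ¥100,561.14 × 0% = ¥0.00.
Total = ¥1,006.52 + ¥70,450.50 + ¥0.00 = ¥71,457.02.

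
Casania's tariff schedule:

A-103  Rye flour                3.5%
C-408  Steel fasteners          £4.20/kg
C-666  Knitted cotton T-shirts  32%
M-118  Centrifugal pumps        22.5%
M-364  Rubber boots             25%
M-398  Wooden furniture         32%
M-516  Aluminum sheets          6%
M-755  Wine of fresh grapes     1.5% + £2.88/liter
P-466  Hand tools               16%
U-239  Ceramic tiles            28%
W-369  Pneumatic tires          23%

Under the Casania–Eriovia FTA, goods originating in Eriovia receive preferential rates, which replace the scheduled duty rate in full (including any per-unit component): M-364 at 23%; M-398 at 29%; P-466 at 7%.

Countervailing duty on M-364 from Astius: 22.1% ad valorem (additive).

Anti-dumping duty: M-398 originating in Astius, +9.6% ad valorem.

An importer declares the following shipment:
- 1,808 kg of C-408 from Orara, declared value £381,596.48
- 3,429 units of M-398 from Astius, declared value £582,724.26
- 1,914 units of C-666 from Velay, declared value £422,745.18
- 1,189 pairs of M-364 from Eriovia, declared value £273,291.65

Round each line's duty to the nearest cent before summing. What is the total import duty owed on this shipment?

£448,142.43

Line 1 (C-408, Orara, 1,808 kg, £381,596.48):
Base rate for C-408 is £4.20/kg.
Duty = 1,808 × £4.20 = £7,593.60.
Line 2 (M-398, Astius, 3,429 units, £582,724.26):
Base rate for M-398 is 32%.
M-398 has an FTA preferential rate, but origin Astius is not Eriovia; base rate stands.
Additional duty on M-398 from Astius: +9.6%. Applied ad valorem rate: 32% + 9.6% = 41.6%.
Duty = £582,724.26 × 41.6% = £242,413.29.
Line 3 (C-666, Velay, 1,914 units, £422,745.18):
Base rate for C-666 is 32%.
Duty = £422,745.18 × 32% = £135,278.46.
Line 4 (M-364, Eriovia, 1,189 pairs, £273,291.65):
Base rate for M-364 is 25%.
Origin Eriovia qualifies under the Casania–Eriovia agreement and M-364 is covered: preferential rate 23% applies instead.
The additional-duty order on M-364 targets Astius, not Eriovia; it does not apply.
Duty = £273,291.65 × 23% = £62,857.08.
Total = £7,593.60 + £242,413.29 + £135,278.46 + £62,857.08 = £448,142.43.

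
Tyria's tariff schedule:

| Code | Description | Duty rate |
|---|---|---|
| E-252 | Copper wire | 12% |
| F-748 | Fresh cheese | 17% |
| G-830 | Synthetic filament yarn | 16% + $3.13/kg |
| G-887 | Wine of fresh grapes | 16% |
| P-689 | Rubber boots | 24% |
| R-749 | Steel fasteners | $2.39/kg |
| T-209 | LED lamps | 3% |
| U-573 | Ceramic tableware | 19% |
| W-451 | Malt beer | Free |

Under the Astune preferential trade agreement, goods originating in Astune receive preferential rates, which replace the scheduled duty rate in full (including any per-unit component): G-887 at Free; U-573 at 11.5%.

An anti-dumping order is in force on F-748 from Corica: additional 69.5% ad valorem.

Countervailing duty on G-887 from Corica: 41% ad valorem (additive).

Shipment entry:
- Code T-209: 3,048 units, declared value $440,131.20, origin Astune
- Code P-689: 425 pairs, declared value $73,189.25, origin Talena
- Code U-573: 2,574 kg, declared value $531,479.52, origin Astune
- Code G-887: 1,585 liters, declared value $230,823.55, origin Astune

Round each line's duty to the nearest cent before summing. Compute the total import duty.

Line 1 (T-209, Astune, 3,048 units, $440,131.20):
Base rate for T-209 is 3%.
Origin Astune is the FTA partner but T-209 is not on the preference list; base rate stands.
Duty = $440,131.20 × 3% = $13,203.94.
Line 2 (P-689, Talena, 425 pairs, $73,189.25):
Base rate for P-689 is 24%.
Duty = $73,189.25 × 24% = $17,565.42.
Line 3 (U-573, Astune, 2,574 kg, $531,479.52):
Base rate for U-573 is 19%.
Origin Astune qualifies under the Tyria–Astune agreement and U-573 is covered: preferential rate 11.5% applies instead.
Duty = $531,479.52 × 11.5% = $61,120.14.
Line 4 (G-887, Astune, 1,585 liters, $230,823.55):
Base rate for G-887 is 16%.
Origin Astune qualifies under the Tyria–Astune agreement and G-887 is covered: preferential rate Free applies instead.
The additional-duty order on G-887 targets Corica, not Astune; it does not apply.
Duty = $230,823.55 × 0% = $0.00.
Total = $13,203.94 + $17,565.42 + $61,120.14 + $0.00 = $91,889.50.

$91,889.50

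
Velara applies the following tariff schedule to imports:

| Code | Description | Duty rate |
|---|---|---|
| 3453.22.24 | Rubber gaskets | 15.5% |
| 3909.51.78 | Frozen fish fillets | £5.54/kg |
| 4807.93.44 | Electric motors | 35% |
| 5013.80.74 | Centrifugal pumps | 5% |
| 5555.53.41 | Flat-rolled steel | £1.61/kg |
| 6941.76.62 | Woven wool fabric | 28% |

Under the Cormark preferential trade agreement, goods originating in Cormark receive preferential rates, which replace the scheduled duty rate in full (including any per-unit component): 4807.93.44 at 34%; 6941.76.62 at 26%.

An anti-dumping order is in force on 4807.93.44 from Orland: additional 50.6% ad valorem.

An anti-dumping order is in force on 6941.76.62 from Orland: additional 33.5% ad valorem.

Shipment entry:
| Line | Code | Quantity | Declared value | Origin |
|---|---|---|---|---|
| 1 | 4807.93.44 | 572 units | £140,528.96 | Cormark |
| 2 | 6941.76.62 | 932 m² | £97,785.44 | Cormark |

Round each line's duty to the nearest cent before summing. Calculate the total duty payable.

£73,204.06

Line 1 (4807.93.44, Cormark, 572 units, £140,528.96):
Base rate for 4807.93.44 is 35%.
Origin Cormark qualifies under the Velara–Cormark agreement and 4807.93.44 is covered: preferential rate 34% applies instead.
The additional-duty order on 4807.93.44 targets Orland, not Cormark; it does not apply.
Duty = £140,528.96 × 34% = £47,779.85.
Line 2 (6941.76.62, Cormark, 932 m², £97,785.44):
Base rate for 6941.76.62 is 28%.
Origin Cormark qualifies under the Velara–Cormark agreement and 6941.76.62 is covered: preferential rate 26% applies instead.
The additional-duty order on 6941.76.62 targets Orland, not Cormark; it does not apply.
Duty = £97,785.44 × 26% = £25,424.21.
Total = £47,779.85 + £25,424.21 = £73,204.06.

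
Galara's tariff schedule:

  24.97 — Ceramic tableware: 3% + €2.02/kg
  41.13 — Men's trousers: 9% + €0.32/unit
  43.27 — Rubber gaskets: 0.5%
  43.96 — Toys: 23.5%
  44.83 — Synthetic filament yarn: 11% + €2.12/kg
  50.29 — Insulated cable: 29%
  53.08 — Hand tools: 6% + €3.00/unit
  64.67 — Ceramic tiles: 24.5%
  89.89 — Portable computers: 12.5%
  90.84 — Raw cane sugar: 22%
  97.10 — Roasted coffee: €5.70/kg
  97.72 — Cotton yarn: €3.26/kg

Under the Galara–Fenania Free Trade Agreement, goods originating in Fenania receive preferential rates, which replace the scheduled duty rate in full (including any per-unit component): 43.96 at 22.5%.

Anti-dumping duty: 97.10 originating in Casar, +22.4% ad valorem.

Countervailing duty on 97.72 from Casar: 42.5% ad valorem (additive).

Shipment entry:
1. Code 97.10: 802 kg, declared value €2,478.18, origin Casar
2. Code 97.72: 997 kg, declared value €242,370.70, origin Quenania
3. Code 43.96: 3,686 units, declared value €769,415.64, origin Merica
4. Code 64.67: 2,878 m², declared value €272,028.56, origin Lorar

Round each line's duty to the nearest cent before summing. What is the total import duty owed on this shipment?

Line 1 (97.10, Casar, 802 kg, €2,478.18):
Base rate for 97.10 is €5.70/kg.
Additional duty on 97.10 from Casar: +22.4% ad valorem. Applied ad valorem rate = 22.4%.
Duty = €2,478.18 × 22.4% + 802 × €5.70 = €5,126.51.
Line 2 (97.72, Quenania, 997 kg, €242,370.70):
Base rate for 97.72 is €3.26/kg.
The additional-duty order on 97.72 targets Casar, not Quenania; it does not apply.
Duty = 997 × €3.26 = €3,250.22.
Line 3 (43.96, Merica, 3,686 units, €769,415.64):
Base rate for 43.96 is 23.5%.
43.96 has an FTA preferential rate, but origin Merica is not Fenania; base rate stands.
Duty = €769,415.64 × 23.5% = €180,812.68.
Line 4 (64.67, Lorar, 2,878 m², €272,028.56):
Base rate for 64.67 is 24.5%.
Duty = €272,028.56 × 24.5% = €66,647.00.
Total = €5,126.51 + €3,250.22 + €180,812.68 + €66,647.00 = €255,836.41.

€255,836.41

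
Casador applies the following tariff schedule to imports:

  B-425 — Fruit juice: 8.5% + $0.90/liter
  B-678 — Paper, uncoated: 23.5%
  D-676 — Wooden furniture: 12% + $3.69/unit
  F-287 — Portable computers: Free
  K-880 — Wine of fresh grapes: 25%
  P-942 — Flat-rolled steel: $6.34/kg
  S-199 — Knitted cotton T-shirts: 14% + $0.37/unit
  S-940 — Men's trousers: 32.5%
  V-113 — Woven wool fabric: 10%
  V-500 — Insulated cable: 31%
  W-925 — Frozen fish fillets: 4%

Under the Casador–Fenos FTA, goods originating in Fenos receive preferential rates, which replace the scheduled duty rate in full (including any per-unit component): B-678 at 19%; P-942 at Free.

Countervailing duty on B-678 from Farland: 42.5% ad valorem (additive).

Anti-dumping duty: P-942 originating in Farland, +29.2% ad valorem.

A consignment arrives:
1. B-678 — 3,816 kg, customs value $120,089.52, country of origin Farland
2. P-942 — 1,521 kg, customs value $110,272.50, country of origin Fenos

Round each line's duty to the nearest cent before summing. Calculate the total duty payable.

$79,259.08

Line 1 (B-678, Farland, 3,816 kg, $120,089.52):
Base rate for B-678 is 23.5%.
B-678 has an FTA preferential rate, but origin Farland is not Fenos; base rate stands.
Additional duty on B-678 from Farland: +42.5%. Applied ad valorem rate: 23.5% + 42.5% = 66%.
Duty = $120,089.52 × 66% = $79,259.08.
Line 2 (P-942, Fenos, 1,521 kg, $110,272.50):
Base rate for P-942 is $6.34/kg.
Origin Fenos qualifies under the Casador–Fenos agreement and P-942 is covered: preferential rate Free applies instead.
The additional-duty order on P-942 targets Farland, not Fenos; it does not apply.
Duty = $110,272.50 × 0% = $0.00.
Total = $79,259.08 + $0.00 = $79,259.08.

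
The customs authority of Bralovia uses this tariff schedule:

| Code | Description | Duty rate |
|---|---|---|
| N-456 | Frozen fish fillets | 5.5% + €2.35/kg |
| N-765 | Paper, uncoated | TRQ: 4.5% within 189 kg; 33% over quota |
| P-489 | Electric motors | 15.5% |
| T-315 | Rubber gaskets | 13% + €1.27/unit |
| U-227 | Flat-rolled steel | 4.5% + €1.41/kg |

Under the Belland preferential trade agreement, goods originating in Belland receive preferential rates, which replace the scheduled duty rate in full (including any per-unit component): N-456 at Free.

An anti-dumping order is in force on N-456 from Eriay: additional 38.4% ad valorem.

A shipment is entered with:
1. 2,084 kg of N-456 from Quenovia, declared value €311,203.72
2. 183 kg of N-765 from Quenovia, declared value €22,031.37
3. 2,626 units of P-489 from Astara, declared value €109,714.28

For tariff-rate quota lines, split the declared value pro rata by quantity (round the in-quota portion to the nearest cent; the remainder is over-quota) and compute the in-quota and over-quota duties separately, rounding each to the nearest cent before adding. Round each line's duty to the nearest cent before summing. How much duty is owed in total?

Line 1 (N-456, Quenovia, 2,084 kg, €311,203.72):
Base rate for N-456 is 5.5% + €2.35/kg.
N-456 has an FTA preferential rate, but origin Quenovia is not Belland; base rate stands.
The additional-duty order on N-456 targets Eriay, not Quenovia; it does not apply.
Duty = €311,203.72 × 5.5% + 2,084 × €2.35 = €22,013.60.
Line 2 (N-765, Quenovia, 183 kg, €22,031.37):
Code N-765 is under a tariff-rate quota (threshold 189 kg). Quantity 183 kg is within the quota, so the in-quota rate 4.5% applies to the full value.
Duty = €22,031.37 × 4.5% = €991.41.
Line 3 (P-489, Astara, 2,626 units, €109,714.28):
Base rate for P-489 is 15.5%.
Duty = €109,714.28 × 15.5% = €17,005.71.
Total = €22,013.60 + €991.41 + €17,005.71 = €40,010.72.

€40,010.72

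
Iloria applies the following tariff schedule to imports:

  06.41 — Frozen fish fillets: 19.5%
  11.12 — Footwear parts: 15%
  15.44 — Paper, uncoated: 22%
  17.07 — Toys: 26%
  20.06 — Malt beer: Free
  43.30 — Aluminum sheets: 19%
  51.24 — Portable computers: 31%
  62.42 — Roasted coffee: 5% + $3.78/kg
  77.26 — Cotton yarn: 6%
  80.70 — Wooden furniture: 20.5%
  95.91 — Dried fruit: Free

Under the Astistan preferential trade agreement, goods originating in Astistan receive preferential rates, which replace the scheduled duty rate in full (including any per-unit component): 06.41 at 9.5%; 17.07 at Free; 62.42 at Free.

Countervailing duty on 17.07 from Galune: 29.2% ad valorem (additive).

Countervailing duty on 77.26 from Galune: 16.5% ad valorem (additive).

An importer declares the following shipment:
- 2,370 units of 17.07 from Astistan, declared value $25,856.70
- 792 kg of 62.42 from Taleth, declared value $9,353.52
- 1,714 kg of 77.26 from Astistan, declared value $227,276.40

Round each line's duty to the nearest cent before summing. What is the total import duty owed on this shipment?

Line 1 (17.07, Astistan, 2,370 units, $25,856.70):
Base rate for 17.07 is 26%.
Origin Astistan qualifies under the Iloria–Astistan agreement and 17.07 is covered: preferential rate Free applies instead.
The additional-duty order on 17.07 targets Galune, not Astistan; it does not apply.
Duty = $25,856.70 × 0% = $0.00.
Line 2 (62.42, Taleth, 792 kg, $9,353.52):
Base rate for 62.42 is 5% + $3.78/kg.
62.42 has an FTA preferential rate, but origin Taleth is not Astistan; base rate stands.
Duty = $9,353.52 × 5% + 792 × $3.78 = $3,461.44.
Line 3 (77.26, Astistan, 1,714 kg, $227,276.40):
Base rate for 77.26 is 6%.
Origin Astistan is the FTA partner but 77.26 is not on the preference list; base rate stands.
The additional-duty order on 77.26 targets Galune, not Astistan; it does not apply.
Duty = $227,276.40 × 6% = $13,636.58.
Total = $0.00 + $3,461.44 + $13,636.58 = $17,098.02.

$17,098.02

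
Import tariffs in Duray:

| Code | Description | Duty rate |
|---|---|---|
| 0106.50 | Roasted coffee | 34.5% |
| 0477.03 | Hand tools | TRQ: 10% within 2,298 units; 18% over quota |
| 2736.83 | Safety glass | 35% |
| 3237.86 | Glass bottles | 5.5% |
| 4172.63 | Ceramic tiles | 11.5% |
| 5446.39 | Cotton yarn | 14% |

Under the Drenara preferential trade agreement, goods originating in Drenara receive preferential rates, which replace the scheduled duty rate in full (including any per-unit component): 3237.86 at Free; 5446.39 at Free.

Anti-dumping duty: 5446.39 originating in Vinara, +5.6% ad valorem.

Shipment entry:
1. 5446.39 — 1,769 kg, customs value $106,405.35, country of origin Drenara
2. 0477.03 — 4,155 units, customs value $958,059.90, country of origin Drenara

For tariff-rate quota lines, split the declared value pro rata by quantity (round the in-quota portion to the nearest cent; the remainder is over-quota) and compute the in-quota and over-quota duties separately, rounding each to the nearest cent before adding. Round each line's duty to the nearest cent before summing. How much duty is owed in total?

$130,060.95

Line 1 (5446.39, Drenara, 1,769 kg, $106,405.35):
Base rate for 5446.39 is 14%.
Origin Drenara qualifies under the Duray–Drenara agreement and 5446.39 is covered: preferential rate Free applies instead.
The additional-duty order on 5446.39 targets Vinara, not Drenara; it does not apply.
Duty = $106,405.35 × 0% = $0.00.
Line 2 (0477.03, Drenara, 4,155 units, $958,059.90):
Code 0477.03 is under a tariff-rate quota (threshold 2,298 units). In-quota: 2,298 units at 10%; over-quota: 1,857 units at 18%.
Pro-rata value split: in-quota = $958,059.90 × 2,298/4,155 = $529,872.84; over-quota = $958,059.90 − $529,872.84 = $428,187.06.
In-quota duty = $529,872.84 × 10% = $52,987.28. Over-quota duty = $428,187.06 × 18% = $77,073.67.
Line duty = $52,987.28 + $77,073.67 = $130,060.95.
Total = $0.00 + $130,060.95 = $130,060.95.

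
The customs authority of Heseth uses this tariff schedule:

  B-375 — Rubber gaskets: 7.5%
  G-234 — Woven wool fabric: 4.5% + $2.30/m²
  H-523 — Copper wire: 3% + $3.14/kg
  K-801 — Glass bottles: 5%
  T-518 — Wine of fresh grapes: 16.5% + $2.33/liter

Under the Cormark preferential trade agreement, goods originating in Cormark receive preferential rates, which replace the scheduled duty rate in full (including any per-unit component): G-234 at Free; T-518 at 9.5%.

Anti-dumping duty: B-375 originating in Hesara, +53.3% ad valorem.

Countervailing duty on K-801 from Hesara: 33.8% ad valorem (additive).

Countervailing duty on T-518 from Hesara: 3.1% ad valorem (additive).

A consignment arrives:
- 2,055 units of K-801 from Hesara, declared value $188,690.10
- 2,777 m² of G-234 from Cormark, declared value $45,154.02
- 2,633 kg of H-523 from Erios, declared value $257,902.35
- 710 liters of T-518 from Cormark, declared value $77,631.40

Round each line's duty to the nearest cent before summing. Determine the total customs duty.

Line 1 (K-801, Hesara, 2,055 units, $188,690.10):
Base rate for K-801 is 5%.
Additional duty on K-801 from Hesara: +33.8%. Applied ad valorem rate: 5% + 33.8% = 38.8%.
Duty = $188,690.10 × 38.8% = $73,211.76.
Line 2 (G-234, Cormark, 2,777 m², $45,154.02):
Base rate for G-234 is 4.5% + $2.30/m².
Origin Cormark qualifies under the Heseth–Cormark agreement and G-234 is covered: preferential rate Free applies instead.
Duty = $45,154.02 × 0% = $0.00.
Line 3 (H-523, Erios, 2,633 kg, $257,902.35):
Base rate for H-523 is 3% + $3.14/kg.
Duty = $257,902.35 × 3% + 2,633 × $3.14 = $16,004.69.
Line 4 (T-518, Cormark, 710 liters, $77,631.40):
Base rate for T-518 is 16.5% + $2.33/liter.
Origin Cormark qualifies under the Heseth–Cormark agreement and T-518 is covered: preferential rate 9.5% applies instead.
The additional-duty order on T-518 targets Hesara, not Cormark; it does not apply.
Duty = $77,631.40 × 9.5% = $7,374.98.
Total = $73,211.76 + $0.00 + $16,004.69 + $7,374.98 = $96,591.43.

$96,591.43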